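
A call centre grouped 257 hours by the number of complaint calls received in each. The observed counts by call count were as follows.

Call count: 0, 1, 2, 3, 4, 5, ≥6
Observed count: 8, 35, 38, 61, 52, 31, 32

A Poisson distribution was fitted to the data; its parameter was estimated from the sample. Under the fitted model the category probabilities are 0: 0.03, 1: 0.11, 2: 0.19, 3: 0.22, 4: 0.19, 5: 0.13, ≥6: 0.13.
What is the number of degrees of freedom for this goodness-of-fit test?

There are k = 7 categories and 1 parameter estimated from the data, so df = 7 − 1 − 1 = 5.

5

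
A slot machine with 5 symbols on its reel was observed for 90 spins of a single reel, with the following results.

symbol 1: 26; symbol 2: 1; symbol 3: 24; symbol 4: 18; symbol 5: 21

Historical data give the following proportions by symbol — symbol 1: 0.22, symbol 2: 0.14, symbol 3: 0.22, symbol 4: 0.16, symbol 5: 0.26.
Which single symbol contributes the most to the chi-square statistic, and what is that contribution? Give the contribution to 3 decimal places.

symbol 2, 10.679

Expected counts E_i = n·p_i: 90×0.22 = 19.8, 90×0.14 = 12.6, 90×0.22 = 19.8, 90×0.16 = 14.4, 90×0.26 = 23.4.
χ² = (26−19.8)²/19.8 + (1−12.6)²/12.6 + (24−19.8)²/19.8 + (18−14.4)²/14.4 + (21−23.4)²/23.4
   = 1.9414 + 10.6794 + 0.8909 + 0.9000 + 0.2462
The largest term is for symbol 2: 10.679.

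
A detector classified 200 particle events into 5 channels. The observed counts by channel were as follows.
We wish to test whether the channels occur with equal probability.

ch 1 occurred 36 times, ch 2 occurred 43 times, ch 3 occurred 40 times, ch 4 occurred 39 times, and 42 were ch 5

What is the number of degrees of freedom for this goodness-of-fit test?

There are k = 5 categories and no parameters were estimated from the data, so df = 5 − 1 = 4.

4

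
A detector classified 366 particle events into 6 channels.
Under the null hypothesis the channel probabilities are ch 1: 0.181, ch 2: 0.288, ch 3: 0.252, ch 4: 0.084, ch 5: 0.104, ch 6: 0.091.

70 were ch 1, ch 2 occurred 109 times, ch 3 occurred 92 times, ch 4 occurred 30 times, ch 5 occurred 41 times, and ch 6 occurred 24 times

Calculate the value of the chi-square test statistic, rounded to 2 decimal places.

3.18

Expected counts E_i = n·p_i: 366×0.181 = 66.246, 366×0.288 = 105.408, 366×0.252 = 92.232, 366×0.084 = 30.744, 366×0.104 = 38.064, 366×0.091 = 33.306.
cat         O        E   (O−E)²/E
ch 1       70   66.246      0.213
ch 2      109  105.408      0.122
ch 3       92   92.232      0.001
ch 4       30   30.744      0.018
ch 5       41   38.064      0.226
ch 6       24   33.306      2.600
Sum = 3.18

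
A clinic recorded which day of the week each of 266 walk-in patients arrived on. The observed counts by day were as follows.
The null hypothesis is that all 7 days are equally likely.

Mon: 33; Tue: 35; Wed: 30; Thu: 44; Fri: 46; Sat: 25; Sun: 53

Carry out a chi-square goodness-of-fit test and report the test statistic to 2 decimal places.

15.58

Expected count for each of the 7 categories: 266/7 = 38.
Mon: (33 − 38)²/38 = 25/38 = 0.658
Tue: (35 − 38)²/38 = 9/38 = 0.237
Wed: (30 − 38)²/38 = 64/38 = 1.684
Thu: (44 − 38)²/38 = 36/38 = 0.947
Fri: (46 − 38)²/38 = 64/38 = 1.684
Sat: (25 − 38)²/38 = 169/38 = 4.447
Sun: (53 − 38)²/38 = 225/38 = 5.921
Sum = 15.58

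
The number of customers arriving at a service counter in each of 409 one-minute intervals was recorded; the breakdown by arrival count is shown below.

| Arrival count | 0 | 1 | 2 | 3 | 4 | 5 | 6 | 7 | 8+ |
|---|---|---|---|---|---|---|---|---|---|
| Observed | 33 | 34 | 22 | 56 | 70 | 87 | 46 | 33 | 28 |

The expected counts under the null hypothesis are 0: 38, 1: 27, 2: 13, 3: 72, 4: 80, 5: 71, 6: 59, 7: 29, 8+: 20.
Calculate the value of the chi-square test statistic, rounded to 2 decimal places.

0: (33 − 38)²/38 = 25/38 = 0.658
1: (34 − 27)²/27 = 49/27 = 1.815
2: (22 − 13)²/13 = 81/13 = 6.231
3: (56 − 72)²/72 = 256/72 = 3.556
4: (70 − 80)²/80 = 100/80 = 1.250
5: (87 − 71)²/71 = 256/71 = 3.606
6: (46 − 59)²/59 = 169/59 = 2.864
7: (33 − 29)²/29 = 16/29 = 0.552
8+: (28 − 20)²/20 = 64/20 = 3.200
Sum = 23.73

23.73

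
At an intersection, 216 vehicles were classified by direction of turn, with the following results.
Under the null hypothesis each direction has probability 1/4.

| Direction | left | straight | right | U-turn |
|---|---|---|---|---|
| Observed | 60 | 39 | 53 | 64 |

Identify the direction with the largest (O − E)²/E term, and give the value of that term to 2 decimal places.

Under H₀ each category has probability 1/4, so each expected count is 216/4 = 54.
left: (60 − 54)²/54 = 36/54 = 0.667
straight: (39 − 54)²/54 = 225/54 = 4.167
right: (53 − 54)²/54 = 1/54 = 0.019
U-turn: (64 − 54)²/54 = 100/54 = 1.852
The largest term is for straight: 4.17.

straight, 4.17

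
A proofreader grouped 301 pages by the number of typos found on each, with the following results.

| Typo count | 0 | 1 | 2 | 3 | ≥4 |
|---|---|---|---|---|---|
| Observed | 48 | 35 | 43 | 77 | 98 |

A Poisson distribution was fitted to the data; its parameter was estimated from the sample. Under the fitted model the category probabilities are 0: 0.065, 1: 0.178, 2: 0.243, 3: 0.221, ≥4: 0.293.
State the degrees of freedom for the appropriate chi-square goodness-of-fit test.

There are k = 5 categories and 1 parameter estimated from the data, so df = 5 − 1 − 1 = 3.

3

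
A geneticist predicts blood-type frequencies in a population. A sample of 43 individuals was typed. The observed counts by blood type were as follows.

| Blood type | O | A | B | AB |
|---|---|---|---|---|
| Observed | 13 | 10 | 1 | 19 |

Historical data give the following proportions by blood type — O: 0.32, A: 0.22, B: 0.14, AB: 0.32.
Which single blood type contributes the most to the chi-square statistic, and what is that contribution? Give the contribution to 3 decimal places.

B, 4.186

Expected counts E_i = n·p_i: 43×0.32 = 13.76, 43×0.22 = 9.46, 43×0.14 = 6.02, 43×0.32 = 13.76.
χ² = (13−13.76)²/13.76 + (10−9.46)²/9.46 + (1−6.02)²/6.02 + (19−13.76)²/13.76
   = 0.0420 + 0.0308 + 4.1861 + 1.9955
The largest term is for B: 4.186.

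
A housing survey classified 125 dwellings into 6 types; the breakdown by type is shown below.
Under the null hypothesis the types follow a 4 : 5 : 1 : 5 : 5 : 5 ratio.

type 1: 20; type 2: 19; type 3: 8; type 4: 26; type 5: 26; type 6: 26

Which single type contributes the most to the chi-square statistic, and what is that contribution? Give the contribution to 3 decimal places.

Ratio total = 25. Expected counts: 125×4/25 = 20, 125×5/25 = 25, 125×1/25 = 5, 125×5/25 = 25, 125×5/25 = 25, 125×5/25 = 25.
χ² = (20−20)²/20 + (19−25)²/25 + (8−5)²/5 + (26−25)²/25 + (26−25)²/25 + (26−25)²/25
   = 0.0000 + 1.4400 + 1.8000 + 0.0400 + 0.0400 + 0.0400
The largest term is for type 3: 1.800.

type 3, 1.800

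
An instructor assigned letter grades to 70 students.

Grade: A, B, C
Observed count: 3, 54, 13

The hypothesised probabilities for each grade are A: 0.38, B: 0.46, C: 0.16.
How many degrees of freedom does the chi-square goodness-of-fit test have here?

2

There are k = 3 categories and no parameters were estimated from the data, so df = 3 − 1 = 2.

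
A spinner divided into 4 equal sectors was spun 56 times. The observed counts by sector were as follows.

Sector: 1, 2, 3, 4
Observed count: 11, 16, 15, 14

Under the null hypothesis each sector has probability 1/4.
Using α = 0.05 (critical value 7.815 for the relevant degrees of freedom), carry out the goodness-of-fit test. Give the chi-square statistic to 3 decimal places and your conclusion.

1.000; do not reject

Expected count for each of the 4 categories: 56/4 = 14.
χ² = (11−14)²/14 + (16−14)²/14 + (15−14)²/14 + (14−14)²/14
   = 0.6429 + 0.2857 + 0.0714 + 0.0000
Sum = 1.000
df = 3. Since 1.000 < 7.815, we do not reject H₀.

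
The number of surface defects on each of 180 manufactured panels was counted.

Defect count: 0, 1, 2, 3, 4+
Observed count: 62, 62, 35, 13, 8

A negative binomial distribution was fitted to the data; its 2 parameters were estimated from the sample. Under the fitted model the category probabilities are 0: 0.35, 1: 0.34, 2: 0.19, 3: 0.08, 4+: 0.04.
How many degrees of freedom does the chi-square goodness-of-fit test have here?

There are k = 5 categories and 2 parameters estimated from the data, so df = 5 − 1 − 2 = 2.

2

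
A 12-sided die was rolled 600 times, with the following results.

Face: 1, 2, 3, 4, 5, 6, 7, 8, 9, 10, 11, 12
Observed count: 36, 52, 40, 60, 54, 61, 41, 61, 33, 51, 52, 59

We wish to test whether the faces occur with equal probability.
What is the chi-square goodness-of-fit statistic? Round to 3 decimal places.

Under H₀ each category has probability 1/12, so each expected count is 600/12 = 50.
1: (36 − 50)²/50 = 196/50 = 3.9200
2: (52 − 50)²/50 = 4/50 = 0.0800
3: (40 − 50)²/50 = 100/50 = 2.0000
4: (60 − 50)²/50 = 100/50 = 2.0000
5: (54 − 50)²/50 = 16/50 = 0.3200
6: (61 − 50)²/50 = 121/50 = 2.4200
7: (41 − 50)²/50 = 81/50 = 1.6200
8: (61 − 50)²/50 = 121/50 = 2.4200
9: (33 − 50)²/50 = 289/50 = 5.7800
10: (51 − 50)²/50 = 1/50 = 0.0200
11: (52 − 50)²/50 = 4/50 = 0.0800
12: (59 − 50)²/50 = 81/50 = 1.6200
Sum = 22.280

22.280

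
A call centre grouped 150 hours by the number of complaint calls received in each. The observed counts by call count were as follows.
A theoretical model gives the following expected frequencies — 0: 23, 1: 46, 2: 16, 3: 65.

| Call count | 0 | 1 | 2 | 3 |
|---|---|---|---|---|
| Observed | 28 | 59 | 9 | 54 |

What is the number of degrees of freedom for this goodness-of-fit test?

There are k = 4 categories and no parameters were estimated from the data, so df = 4 − 1 = 3.

3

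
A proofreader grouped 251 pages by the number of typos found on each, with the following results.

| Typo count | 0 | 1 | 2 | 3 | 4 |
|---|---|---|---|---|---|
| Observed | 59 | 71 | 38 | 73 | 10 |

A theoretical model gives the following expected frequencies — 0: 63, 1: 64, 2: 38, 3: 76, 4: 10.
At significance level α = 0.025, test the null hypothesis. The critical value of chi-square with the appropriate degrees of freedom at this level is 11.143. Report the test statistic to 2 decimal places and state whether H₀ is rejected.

0: (59 − 63)²/63 = 16/63 = 0.254
1: (71 − 64)²/64 = 49/64 = 0.766
2: (38 − 38)²/38 = 0/38 = 0.000
3: (73 − 76)²/76 = 9/76 = 0.118
4: (10 − 10)²/10 = 0/10 = 0.000
Sum = 1.14
df = 4. Since 1.14 < 11.143, we do not reject H₀.

1.14; do not reject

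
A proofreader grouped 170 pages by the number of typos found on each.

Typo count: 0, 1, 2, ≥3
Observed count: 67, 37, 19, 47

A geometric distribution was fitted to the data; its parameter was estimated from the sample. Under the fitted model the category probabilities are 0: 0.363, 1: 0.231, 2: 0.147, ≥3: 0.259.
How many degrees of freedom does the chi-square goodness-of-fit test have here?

There are k = 4 categories and 1 parameter estimated from the data, so df = 4 − 1 − 1 = 2.

2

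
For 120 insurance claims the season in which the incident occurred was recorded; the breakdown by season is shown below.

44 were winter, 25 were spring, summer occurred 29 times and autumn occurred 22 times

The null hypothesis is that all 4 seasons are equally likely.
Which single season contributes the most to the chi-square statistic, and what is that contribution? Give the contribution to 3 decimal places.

Expected count for each of the 4 categories: 120/4 = 30.
winter: (44 − 30)²/30 = 196/30 = 6.5333
spring: (25 − 30)²/30 = 25/30 = 0.8333
summer: (29 − 30)²/30 = 1/30 = 0.0333
autumn: (22 − 30)²/30 = 64/30 = 2.1333
The largest term is for winter: 6.533.

winter, 6.533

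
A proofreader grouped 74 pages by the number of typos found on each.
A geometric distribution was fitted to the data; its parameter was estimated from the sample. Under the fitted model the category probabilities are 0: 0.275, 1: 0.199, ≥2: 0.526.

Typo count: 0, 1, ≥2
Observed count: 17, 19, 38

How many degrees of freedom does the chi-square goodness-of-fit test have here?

1

There are k = 3 categories and 1 parameter estimated from the data, so df = 3 − 1 − 1 = 1.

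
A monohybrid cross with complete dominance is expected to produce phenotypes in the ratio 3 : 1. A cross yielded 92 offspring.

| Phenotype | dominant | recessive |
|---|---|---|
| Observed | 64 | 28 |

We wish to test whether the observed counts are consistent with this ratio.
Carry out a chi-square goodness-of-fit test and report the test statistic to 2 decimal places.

1.45

Ratio total = 4. Expected counts: 92×3/4 = 69, 92×1/4 = 23.
χ² = (64−69)²/69 + (28−23)²/23
   = 0.362 + 1.087
Sum = 1.45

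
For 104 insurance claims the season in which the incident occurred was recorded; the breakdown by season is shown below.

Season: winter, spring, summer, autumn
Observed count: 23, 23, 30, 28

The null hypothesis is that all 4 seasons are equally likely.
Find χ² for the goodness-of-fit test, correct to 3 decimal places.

Under H₀ each category has probability 1/4, so each expected count is 104/4 = 26.
winter: (23 − 26)²/26 = 9/26 = 0.3462
spring: (23 − 26)²/26 = 9/26 = 0.3462
summer: (30 − 26)²/26 = 16/26 = 0.6154
autumn: (28 − 26)²/26 = 4/26 = 0.1538
Sum = 1.462

1.462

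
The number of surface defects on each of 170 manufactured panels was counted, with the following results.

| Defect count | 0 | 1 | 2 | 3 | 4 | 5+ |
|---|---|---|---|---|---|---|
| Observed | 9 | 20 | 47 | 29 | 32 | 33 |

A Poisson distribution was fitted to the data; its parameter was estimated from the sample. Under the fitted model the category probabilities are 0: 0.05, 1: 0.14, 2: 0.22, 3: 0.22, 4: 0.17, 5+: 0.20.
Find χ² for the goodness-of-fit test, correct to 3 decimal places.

5.349

Expected counts E_i = n·p_i: 170×0.05 = 8.5, 170×0.14 = 23.8, 170×0.22 = 37.4, 170×0.22 = 37.4, 170×0.17 = 28.9, 170×0.20 = 34.
0: (9 − 8.5)²/8.5 = 0.25/8.5 = 0.0294
1: (20 − 23.8)²/23.8 = 14.44/23.8 = 0.6067
2: (47 − 37.4)²/37.4 = 92.16/37.4 = 2.4642
3: (29 − 37.4)²/37.4 = 70.56/37.4 = 1.8866
4: (32 − 28.9)²/28.9 = 9.61/28.9 = 0.3325
5+: (33 − 34)²/34 = 1/34 = 0.0294
Sum = 5.349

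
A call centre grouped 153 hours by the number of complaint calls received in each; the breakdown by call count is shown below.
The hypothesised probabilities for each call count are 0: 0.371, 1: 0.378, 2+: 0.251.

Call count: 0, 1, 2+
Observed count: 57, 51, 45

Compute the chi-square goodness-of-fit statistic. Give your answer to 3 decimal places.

1.942

Expected counts E_i = n·p_i: 153×0.371 = 56.763, 153×0.378 = 57.834, 153×0.251 = 38.403.
cat         O        E   (O−E)²/E
0          57   56.763     0.0010
1          51   57.834     0.8075
2+         45   38.403     1.1333
Sum = 1.942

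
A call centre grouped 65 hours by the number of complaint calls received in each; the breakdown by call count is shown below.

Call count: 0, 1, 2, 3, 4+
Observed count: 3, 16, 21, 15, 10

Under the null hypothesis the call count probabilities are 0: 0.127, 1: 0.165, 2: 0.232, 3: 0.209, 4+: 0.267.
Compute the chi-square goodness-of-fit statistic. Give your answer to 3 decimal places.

Expected counts E_i = n·p_i: 65×0.127 = 8.255, 65×0.165 = 10.725, 65×0.232 = 15.08, 65×0.209 = 13.585, 65×0.267 = 17.355.
cat         O        E   (O−E)²/E
0           3    8.255     3.3452
1          16   10.725     2.5945
2          21    15.08     2.3240
3          15   13.585     0.1474
4+         10   17.355     3.1170
Sum = 11.528

11.528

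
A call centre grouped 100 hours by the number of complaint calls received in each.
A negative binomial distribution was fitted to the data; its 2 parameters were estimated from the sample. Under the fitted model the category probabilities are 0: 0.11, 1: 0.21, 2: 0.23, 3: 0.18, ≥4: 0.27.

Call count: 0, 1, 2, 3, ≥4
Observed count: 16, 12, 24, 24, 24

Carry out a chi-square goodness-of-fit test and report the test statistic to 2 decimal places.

Expected counts E_i = n·p_i: 100×0.11 = 11, 100×0.21 = 21, 100×0.23 = 23, 100×0.18 = 18, 100×0.27 = 27.
0: (16 − 11)²/11 = 25/11 = 2.273
1: (12 − 21)²/21 = 81/21 = 3.857
2: (24 − 23)²/23 = 1/23 = 0.043
3: (24 − 18)²/18 = 36/18 = 2.000
≥4: (24 − 27)²/27 = 9/27 = 0.333
Sum = 8.51

8.51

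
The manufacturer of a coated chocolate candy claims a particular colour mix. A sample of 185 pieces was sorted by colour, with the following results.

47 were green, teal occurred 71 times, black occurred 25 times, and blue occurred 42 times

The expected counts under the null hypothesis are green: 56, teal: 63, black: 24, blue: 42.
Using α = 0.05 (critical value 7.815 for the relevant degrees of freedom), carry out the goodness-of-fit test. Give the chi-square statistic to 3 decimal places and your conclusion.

2.504; do not reject

cat         O        E   (O−E)²/E
green      47       56     1.4464
teal       71       63     1.0159
black      25       24     0.0417
blue       42       42     0.0000
Sum = 2.504
df = 3. Since 2.504 < 7.815, we do not reject H₀.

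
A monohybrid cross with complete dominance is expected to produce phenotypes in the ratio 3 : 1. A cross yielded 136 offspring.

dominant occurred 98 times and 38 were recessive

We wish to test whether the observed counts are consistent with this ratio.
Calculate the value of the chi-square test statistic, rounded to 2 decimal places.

Ratio total = 4. Expected counts: 136×3/4 = 102, 136×1/4 = 34.
cat            O        E   (O−E)²/E
dominant      98      102      0.157
recessive     38       34      0.471
Sum = 0.63

0.63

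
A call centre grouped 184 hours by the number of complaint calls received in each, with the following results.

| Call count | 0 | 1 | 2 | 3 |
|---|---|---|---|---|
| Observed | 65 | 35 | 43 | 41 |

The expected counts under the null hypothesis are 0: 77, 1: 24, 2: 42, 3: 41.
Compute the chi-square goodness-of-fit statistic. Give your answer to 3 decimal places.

0: (65 − 77)²/77 = 144/77 = 1.8701
1: (35 − 24)²/24 = 121/24 = 5.0417
2: (43 − 42)²/42 = 1/42 = 0.0238
3: (41 − 41)²/41 = 0/41 = 0.0000
Sum = 6.936

6.936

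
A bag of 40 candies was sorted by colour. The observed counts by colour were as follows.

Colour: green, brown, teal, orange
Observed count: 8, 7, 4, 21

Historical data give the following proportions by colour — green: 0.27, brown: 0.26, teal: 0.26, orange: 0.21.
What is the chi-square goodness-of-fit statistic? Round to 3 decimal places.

Expected counts E_i = n·p_i: 40×0.27 = 10.8, 40×0.26 = 10.4, 40×0.26 = 10.4, 40×0.21 = 8.4.
green: (8 − 10.8)²/10.8 = 7.84/10.8 = 0.7259
brown: (7 − 10.4)²/10.4 = 11.56/10.4 = 1.1115
teal: (4 − 10.4)²/10.4 = 40.96/10.4 = 3.9385
orange: (21 − 8.4)²/8.4 = 158.76/8.4 = 18.9000
Sum = 24.676

24.676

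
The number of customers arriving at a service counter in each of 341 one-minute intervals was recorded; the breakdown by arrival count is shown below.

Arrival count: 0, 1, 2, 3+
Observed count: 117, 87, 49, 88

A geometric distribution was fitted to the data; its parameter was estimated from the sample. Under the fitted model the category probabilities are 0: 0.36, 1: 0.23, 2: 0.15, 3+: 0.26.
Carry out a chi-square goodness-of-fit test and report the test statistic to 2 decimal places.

1.30

Expected counts E_i = n·p_i: 341×0.36 = 122.76, 341×0.23 = 78.43, 341×0.15 = 51.15, 341×0.26 = 88.66.
cat         O        E   (O−E)²/E
0         117   122.76      0.270
1          87    78.43      0.936
2          49    51.15      0.090
3+         88    88.66      0.005
Sum = 1.30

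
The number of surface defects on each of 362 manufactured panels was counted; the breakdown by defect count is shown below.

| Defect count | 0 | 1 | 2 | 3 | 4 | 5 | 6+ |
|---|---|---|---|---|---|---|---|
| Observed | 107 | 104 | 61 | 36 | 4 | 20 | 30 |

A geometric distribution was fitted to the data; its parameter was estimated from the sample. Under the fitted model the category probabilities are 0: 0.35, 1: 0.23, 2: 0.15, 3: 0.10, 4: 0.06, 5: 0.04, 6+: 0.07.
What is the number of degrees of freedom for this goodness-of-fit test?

5

There are k = 7 categories and 1 parameter estimated from the data, so df = 7 − 1 − 1 = 5.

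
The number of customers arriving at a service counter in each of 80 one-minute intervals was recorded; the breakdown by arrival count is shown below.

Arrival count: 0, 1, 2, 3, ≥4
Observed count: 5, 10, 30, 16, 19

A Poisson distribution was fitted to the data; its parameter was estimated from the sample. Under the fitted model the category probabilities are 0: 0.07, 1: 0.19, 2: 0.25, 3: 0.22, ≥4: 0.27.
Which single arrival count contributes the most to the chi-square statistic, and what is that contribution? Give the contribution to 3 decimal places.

Expected counts E_i = n·p_i: 80×0.07 = 5.6, 80×0.19 = 15.2, 80×0.25 = 20, 80×0.22 = 17.6, 80×0.27 = 21.6.
cat         O        E   (O−E)²/E
0           5      5.6     0.0643
1          10     15.2     1.7789
2          30       20     5.0000
3          16     17.6     0.1455
≥4         19     21.6     0.3130
The largest term is for 2: 5.000.

2, 5.000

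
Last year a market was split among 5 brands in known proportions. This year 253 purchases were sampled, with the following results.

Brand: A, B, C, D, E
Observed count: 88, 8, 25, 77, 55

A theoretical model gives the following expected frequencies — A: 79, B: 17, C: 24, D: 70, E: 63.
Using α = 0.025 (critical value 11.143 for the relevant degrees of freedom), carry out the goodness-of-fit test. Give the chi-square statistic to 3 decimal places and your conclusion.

7.548; do not reject

cat         O        E   (O−E)²/E
A          88       79     1.0253
B           8       17     4.7647
C          25       24     0.0417
D          77       70     0.7000
E          55       63     1.0159
Sum = 7.548
df = 4. Since 7.548 < 11.143, we do not reject H₀.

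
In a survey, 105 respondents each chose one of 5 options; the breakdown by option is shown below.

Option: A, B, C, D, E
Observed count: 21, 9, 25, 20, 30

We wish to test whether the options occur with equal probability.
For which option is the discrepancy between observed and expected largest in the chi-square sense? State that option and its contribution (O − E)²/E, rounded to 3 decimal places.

Expected count for each of the 5 categories: 105/5 = 21.
A: (21 − 21)²/21 = 0/21 = 0.0000
B: (9 − 21)²/21 = 144/21 = 6.8571
C: (25 − 21)²/21 = 16/21 = 0.7619
D: (20 − 21)²/21 = 1/21 = 0.0476
E: (30 − 21)²/21 = 81/21 = 3.8571
The largest term is for B: 6.857.

B, 6.857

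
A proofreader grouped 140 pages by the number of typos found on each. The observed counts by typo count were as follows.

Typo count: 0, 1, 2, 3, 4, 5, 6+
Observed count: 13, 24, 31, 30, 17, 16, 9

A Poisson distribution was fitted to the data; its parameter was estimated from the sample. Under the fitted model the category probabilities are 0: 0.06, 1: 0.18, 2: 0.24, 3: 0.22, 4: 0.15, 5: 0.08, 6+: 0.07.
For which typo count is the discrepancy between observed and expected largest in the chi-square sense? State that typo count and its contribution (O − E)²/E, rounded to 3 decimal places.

Expected counts E_i = n·p_i: 140×0.06 = 8.4, 140×0.18 = 25.2, 140×0.24 = 33.6, 140×0.22 = 30.8, 140×0.15 = 21, 140×0.08 = 11.2, 140×0.07 = 9.8.
χ² = (13−8.4)²/8.4 + (24−25.2)²/25.2 + (31−33.6)²/33.6 + (30−30.8)²/30.8 + (17−21)²/21 + (16−11.2)²/11.2 + (9−9.8)²/9.8
   = 2.5190 + 0.0571 + 0.2012 + 0.0208 + 0.7619 + 2.0571 + 0.0653
The largest term is for 0: 2.519.

0, 2.519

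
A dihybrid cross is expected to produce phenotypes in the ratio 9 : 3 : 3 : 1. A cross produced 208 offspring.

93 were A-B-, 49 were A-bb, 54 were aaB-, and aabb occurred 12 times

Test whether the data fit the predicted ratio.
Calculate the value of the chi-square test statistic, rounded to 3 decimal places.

Ratio total = 16. Expected counts: 208×9/16 = 117, 208×3/16 = 39, 208×3/16 = 39, 208×1/16 = 13.
A-B-: (93 − 117)²/117 = 576/117 = 4.9231
A-bb: (49 − 39)²/39 = 100/39 = 2.5641
aaB-: (54 − 39)²/39 = 225/39 = 5.7692
aabb: (12 − 13)²/13 = 1/13 = 0.0769
Sum = 13.333

13.333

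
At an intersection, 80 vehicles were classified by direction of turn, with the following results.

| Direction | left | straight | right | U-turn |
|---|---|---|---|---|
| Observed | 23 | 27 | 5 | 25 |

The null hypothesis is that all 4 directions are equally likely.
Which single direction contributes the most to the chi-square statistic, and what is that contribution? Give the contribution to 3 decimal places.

right, 11.250

Under H₀ each category has probability 1/4, so each expected count is 80/4 = 20.
cat           O        E   (O−E)²/E
left         23       20     0.4500
straight     27       20     2.4500
right         5       20    11.2500
U-turn       25       20     1.2500
The largest term is for right: 11.250.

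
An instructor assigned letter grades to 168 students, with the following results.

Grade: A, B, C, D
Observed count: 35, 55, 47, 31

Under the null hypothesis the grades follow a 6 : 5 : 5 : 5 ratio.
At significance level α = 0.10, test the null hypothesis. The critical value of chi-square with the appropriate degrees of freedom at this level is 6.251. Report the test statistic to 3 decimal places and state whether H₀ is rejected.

12.396; reject

Ratio total = 21. Expected counts: 168×6/21 = 48, 168×5/21 = 40, 168×5/21 = 40, 168×5/21 = 40.
χ² = (35−48)²/48 + (55−40)²/40 + (47−40)²/40 + (31−40)²/40
   = 3.5208 + 5.6250 + 1.2250 + 2.0250
Sum = 12.396
df = 3. Since 12.396 > 6.251, we reject H₀.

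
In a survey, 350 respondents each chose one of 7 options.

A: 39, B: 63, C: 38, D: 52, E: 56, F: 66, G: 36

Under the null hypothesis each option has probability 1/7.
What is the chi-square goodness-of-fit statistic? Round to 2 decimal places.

Expected count for each of the 7 categories: 350/7 = 50.
cat         O        E   (O−E)²/E
A          39       50      2.420
B          63       50      3.380
C          38       50      2.880
D          52       50      0.080
E          56       50      0.720
F          66       50      5.120
G          36       50      3.920
Sum = 18.52

18.52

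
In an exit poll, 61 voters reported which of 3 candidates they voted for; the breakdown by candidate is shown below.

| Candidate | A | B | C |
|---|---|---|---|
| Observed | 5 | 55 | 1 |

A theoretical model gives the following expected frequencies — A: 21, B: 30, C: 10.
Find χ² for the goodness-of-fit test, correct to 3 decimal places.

41.124

cat         O        E   (O−E)²/E
A           5       21    12.1905
B          55       30    20.8333
C           1       10     8.1000
Sum = 41.124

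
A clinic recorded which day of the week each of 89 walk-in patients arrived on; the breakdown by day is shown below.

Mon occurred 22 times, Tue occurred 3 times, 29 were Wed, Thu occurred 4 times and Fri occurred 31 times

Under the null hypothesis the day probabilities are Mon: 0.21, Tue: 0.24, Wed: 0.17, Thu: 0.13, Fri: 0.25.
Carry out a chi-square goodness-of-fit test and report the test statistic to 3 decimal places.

37.476

Expected counts E_i = n·p_i: 89×0.21 = 18.69, 89×0.24 = 21.36, 89×0.17 = 15.13, 89×0.13 = 11.57, 89×0.25 = 22.25.
Mon: (22 − 18.69)²/18.69 = 10.9561/18.69 = 0.5862
Tue: (3 − 21.36)²/21.36 = 337.0896/21.36 = 15.7813
Wed: (29 − 15.13)²/15.13 = 192.3769/15.13 = 12.7149
Thu: (4 − 11.57)²/11.57 = 57.3049/11.57 = 4.9529
Fri: (31 − 22.25)²/22.25 = 76.5625/22.25 = 3.4410
Sum = 37.476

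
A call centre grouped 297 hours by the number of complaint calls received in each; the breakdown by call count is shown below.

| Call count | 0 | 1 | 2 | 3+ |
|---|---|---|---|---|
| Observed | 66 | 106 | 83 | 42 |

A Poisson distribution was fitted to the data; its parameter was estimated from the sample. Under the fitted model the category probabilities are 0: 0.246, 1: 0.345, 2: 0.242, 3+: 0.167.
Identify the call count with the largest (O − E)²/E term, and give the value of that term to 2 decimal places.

2, 1.72

Expected counts E_i = n·p_i: 297×0.246 = 73.062, 297×0.345 = 102.465, 297×0.242 = 71.874, 297×0.167 = 49.599.
0: (66 − 73.062)²/73.062 = 49.871844/73.062 = 0.683
1: (106 − 102.465)²/102.465 = 12.496225/102.465 = 0.122
2: (83 − 71.874)²/71.874 = 123.787876/71.874 = 1.722
3+: (42 − 49.599)²/49.599 = 57.744801/49.599 = 1.164
The largest term is for 2: 1.72.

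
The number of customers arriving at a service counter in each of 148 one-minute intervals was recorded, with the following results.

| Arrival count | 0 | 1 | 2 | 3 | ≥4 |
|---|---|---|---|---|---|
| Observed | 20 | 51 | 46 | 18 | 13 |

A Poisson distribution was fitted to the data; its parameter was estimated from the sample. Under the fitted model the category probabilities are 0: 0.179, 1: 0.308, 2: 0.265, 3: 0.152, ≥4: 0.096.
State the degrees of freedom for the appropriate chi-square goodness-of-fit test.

There are k = 5 categories and 1 parameter estimated from the data, so df = 5 − 1 − 1 = 3.

3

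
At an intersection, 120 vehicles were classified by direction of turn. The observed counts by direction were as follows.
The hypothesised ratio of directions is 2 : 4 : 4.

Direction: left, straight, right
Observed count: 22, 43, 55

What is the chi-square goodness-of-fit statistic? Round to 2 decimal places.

1.71

Ratio total = 10. Expected counts: 120×2/10 = 24, 120×4/10 = 48, 120×4/10 = 48.
left: (22 − 24)²/24 = 4/24 = 0.167
straight: (43 − 48)²/48 = 25/48 = 0.521
right: (55 − 48)²/48 = 49/48 = 1.021
Sum = 1.71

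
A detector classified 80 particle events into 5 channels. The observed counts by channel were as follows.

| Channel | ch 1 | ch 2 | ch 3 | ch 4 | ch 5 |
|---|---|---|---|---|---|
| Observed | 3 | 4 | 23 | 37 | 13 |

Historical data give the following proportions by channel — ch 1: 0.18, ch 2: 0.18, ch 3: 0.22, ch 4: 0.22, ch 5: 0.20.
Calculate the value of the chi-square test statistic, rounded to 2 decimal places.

40.14

Expected counts E_i = n·p_i: 80×0.18 = 14.4, 80×0.18 = 14.4, 80×0.22 = 17.6, 80×0.22 = 17.6, 80×0.20 = 16.
ch 1: (3 − 14.4)²/14.4 = 129.96/14.4 = 9.025
ch 2: (4 − 14.4)²/14.4 = 108.16/14.4 = 7.511
ch 3: (23 − 17.6)²/17.6 = 29.16/17.6 = 1.657
ch 4: (37 − 17.6)²/17.6 = 376.36/17.6 = 21.384
ch 5: (13 − 16)²/16 = 9/16 = 0.563
Sum = 40.14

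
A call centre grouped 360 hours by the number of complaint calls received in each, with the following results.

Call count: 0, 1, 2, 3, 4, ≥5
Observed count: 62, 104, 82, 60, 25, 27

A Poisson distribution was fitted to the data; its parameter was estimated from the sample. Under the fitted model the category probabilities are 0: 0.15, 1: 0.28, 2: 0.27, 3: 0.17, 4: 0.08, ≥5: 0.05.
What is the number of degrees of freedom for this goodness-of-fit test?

4

There are k = 6 categories and 1 parameter estimated from the data, so df = 6 − 1 − 1 = 4.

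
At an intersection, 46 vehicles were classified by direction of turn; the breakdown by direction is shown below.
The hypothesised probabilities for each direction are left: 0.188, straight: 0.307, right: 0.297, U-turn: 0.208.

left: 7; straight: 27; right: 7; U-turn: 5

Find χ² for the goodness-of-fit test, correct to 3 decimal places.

Expected counts E_i = n·p_i: 46×0.188 = 8.648, 46×0.307 = 14.122, 46×0.297 = 13.662, 46×0.208 = 9.568.
left: (7 − 8.648)²/8.648 = 2.715904/8.648 = 0.3140
straight: (27 − 14.122)²/14.122 = 165.842884/14.122 = 11.7436
right: (7 − 13.662)²/13.662 = 44.382244/13.662 = 3.2486
U-turn: (5 − 9.568)²/9.568 = 20.866624/9.568 = 2.1809
Sum = 17.487

17.487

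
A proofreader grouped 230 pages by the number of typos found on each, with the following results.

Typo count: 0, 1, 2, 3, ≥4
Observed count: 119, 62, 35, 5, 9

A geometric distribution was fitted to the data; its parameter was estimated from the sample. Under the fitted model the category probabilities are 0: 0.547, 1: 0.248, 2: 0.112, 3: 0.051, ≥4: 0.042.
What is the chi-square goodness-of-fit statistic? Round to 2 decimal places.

8.02

Expected counts E_i = n·p_i: 230×0.547 = 125.81, 230×0.248 = 57.04, 230×0.112 = 25.76, 230×0.051 = 11.73, 230×0.042 = 9.66.
χ² = (119−125.81)²/125.81 + (62−57.04)²/57.04 + (35−25.76)²/25.76 + (5−11.73)²/11.73 + (9−9.66)²/9.66
   = 0.369 + 0.431 + 3.314 + 3.861 + 0.045
Sum = 8.02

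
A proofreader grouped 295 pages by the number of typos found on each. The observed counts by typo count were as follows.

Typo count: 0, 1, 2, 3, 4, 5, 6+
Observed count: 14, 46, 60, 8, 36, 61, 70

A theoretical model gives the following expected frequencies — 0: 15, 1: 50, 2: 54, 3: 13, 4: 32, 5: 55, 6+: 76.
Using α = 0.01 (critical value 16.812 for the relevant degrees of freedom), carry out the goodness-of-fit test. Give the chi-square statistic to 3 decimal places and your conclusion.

χ² = (14−15)²/15 + (46−50)²/50 + (60−54)²/54 + (8−13)²/13 + (36−32)²/32 + (61−55)²/55 + (70−76)²/76
   = 0.0667 + 0.3200 + 0.6667 + 1.9231 + 0.5000 + 0.6545 + 0.4737
Sum = 4.605
df = 6. Since 4.605 < 16.812, we do not reject H₀.

4.605; do not reject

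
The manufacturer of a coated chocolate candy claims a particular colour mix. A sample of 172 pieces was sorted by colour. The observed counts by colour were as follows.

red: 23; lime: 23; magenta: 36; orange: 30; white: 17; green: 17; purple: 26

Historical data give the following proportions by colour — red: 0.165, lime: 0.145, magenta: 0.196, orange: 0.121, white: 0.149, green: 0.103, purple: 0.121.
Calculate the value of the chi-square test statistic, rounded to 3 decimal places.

9.609

Expected counts E_i = n·p_i: 172×0.165 = 28.38, 172×0.145 = 24.94, 172×0.196 = 33.712, 172×0.121 = 20.812, 172×0.149 = 25.628, 172×0.103 = 17.716, 172×0.121 = 20.812.
red: (23 − 28.38)²/28.38 = 28.9444/28.38 = 1.0199
lime: (23 − 24.94)²/24.94 = 3.7636/24.94 = 0.1509
magenta: (36 − 33.712)²/33.712 = 5.234944/33.712 = 0.1553
orange: (30 − 20.812)²/20.812 = 84.419344/20.812 = 4.0563
white: (17 − 25.628)²/25.628 = 74.442384/25.628 = 2.9047
green: (17 − 17.716)²/17.716 = 0.512656/17.716 = 0.0289
purple: (26 − 20.812)²/20.812 = 26.915344/20.812 = 1.2933
Sum = 9.609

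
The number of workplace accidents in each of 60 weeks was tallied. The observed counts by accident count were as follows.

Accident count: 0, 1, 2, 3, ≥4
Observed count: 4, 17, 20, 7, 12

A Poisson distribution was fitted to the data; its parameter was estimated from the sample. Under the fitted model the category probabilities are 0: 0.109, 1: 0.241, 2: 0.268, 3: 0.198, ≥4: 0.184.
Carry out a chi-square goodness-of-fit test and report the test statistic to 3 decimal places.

4.476

Expected counts E_i = n·p_i: 60×0.109 = 6.54, 60×0.241 = 14.46, 60×0.268 = 16.08, 60×0.198 = 11.88, 60×0.184 = 11.04.
cat         O        E   (O−E)²/E
0           4     6.54     0.9865
1          17    14.46     0.4462
2          20    16.08     0.9556
3           7    11.88     2.0046
≥4         12    11.04     0.0835
Sum = 4.476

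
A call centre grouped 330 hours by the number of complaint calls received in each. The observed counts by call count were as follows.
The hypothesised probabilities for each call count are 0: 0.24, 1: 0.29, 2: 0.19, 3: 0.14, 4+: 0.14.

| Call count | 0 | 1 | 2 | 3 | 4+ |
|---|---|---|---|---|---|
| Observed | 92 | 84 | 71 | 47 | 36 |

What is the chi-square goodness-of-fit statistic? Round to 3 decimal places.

6.864

Expected counts E_i = n·p_i: 330×0.24 = 79.2, 330×0.29 = 95.7, 330×0.19 = 62.7, 330×0.14 = 46.2, 330×0.14 = 46.2.
0: (92 − 79.2)²/79.2 = 163.84/79.2 = 2.0687
1: (84 − 95.7)²/95.7 = 136.89/95.7 = 1.4304
2: (71 − 62.7)²/62.7 = 68.89/62.7 = 1.0987
3: (47 − 46.2)²/46.2 = 0.64/46.2 = 0.0139
4+: (36 − 46.2)²/46.2 = 104.04/46.2 = 2.2519
Sum = 6.864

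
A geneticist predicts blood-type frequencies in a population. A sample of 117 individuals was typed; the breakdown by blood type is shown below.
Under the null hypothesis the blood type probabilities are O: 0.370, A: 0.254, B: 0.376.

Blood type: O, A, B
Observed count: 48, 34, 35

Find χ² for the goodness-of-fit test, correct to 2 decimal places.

Expected counts E_i = n·p_i: 117×0.370 = 43.29, 117×0.254 = 29.718, 117×0.376 = 43.992.
cat         O        E   (O−E)²/E
O          48    43.29      0.512
A          34   29.718      0.617
B          35   43.992      1.838
Sum = 2.97

2.97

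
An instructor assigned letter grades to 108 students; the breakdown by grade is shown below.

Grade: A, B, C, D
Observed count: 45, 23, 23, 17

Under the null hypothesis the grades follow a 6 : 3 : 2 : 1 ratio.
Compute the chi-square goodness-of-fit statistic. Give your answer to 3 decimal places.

Ratio total = 12. Expected counts: 108×6/12 = 54, 108×3/12 = 27, 108×2/12 = 18, 108×1/12 = 9.
χ² = (45−54)²/54 + (23−27)²/27 + (23−18)²/18 + (17−9)²/9
   = 1.5000 + 0.5926 + 1.3889 + 7.1111
Sum = 10.593

10.593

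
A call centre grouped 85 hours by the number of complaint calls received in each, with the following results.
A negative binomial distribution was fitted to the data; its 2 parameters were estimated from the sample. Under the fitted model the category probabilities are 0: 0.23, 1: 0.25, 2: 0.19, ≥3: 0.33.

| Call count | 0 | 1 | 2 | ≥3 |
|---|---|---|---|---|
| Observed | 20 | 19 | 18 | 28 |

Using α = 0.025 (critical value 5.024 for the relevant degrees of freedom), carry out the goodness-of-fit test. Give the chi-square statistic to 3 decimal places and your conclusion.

0.461; do not reject

Expected counts E_i = n·p_i: 85×0.23 = 19.55, 85×0.25 = 21.25, 85×0.19 = 16.15, 85×0.33 = 28.05.
χ² = (20−19.55)²/19.55 + (19−21.25)²/21.25 + (18−16.15)²/16.15 + (28−28.05)²/28.05
   = 0.0104 + 0.2382 + 0.2119 + 0.0001
Sum = 0.461
df = 1. Since 0.461 < 5.024, we do not reject H₀.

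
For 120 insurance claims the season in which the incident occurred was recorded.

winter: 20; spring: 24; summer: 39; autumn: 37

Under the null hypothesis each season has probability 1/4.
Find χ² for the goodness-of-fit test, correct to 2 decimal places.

8.87

Under H₀ each category has probability 1/4, so each expected count is 120/4 = 30.
winter: (20 − 30)²/30 = 100/30 = 3.333
spring: (24 − 30)²/30 = 36/30 = 1.200
summer: (39 − 30)²/30 = 81/30 = 2.700
autumn: (37 − 30)²/30 = 49/30 = 1.633
Sum = 8.87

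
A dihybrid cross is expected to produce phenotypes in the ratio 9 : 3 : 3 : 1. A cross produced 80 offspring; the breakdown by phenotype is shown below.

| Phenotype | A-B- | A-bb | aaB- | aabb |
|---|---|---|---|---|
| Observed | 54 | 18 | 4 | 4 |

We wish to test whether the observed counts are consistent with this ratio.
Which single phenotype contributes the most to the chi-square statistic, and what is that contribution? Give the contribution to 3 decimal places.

Ratio total = 16. Expected counts: 80×9/16 = 45, 80×3/16 = 15, 80×3/16 = 15, 80×1/16 = 5.
A-B-: (54 − 45)²/45 = 81/45 = 1.8000
A-bb: (18 − 15)²/15 = 9/15 = 0.6000
aaB-: (4 − 15)²/15 = 121/15 = 8.0667
aabb: (4 − 5)²/5 = 1/5 = 0.2000
The largest term is for aaB-: 8.067.

aaB-, 8.067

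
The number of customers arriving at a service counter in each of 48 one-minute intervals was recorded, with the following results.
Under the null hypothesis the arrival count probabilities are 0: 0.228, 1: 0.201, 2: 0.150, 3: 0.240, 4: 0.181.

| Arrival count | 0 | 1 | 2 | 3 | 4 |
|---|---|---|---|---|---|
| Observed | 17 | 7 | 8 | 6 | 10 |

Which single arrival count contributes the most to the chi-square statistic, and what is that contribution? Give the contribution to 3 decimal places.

Expected counts E_i = n·p_i: 48×0.228 = 10.944, 48×0.201 = 9.648, 48×0.150 = 7.2, 48×0.240 = 11.52, 48×0.181 = 8.688.
χ² = (17−10.944)²/10.944 + (7−9.648)²/9.648 + (8−7.2)²/7.2 + (6−11.52)²/11.52 + (10−8.688)²/8.688
   = 3.3512 + 0.7268 + 0.0889 + 2.6450 + 0.1981
The largest term is for 0: 3.351.

0, 3.351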